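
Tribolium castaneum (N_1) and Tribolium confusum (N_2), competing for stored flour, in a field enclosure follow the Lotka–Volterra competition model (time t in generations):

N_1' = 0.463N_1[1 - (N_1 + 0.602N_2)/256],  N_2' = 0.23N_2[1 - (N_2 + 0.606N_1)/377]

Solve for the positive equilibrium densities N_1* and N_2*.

N_1* ≈ 45.7, N_2* ≈ 349

Setting both brackets to zero gives the nullclines N_1 + 0.602N_2 = 256 and 0.606N_1 + N_2 = 377.
Substituting N_2 = 377 - 0.606N_1 into the first: N_1(1 - 0.602·0.606) = 256 - 0.602·377.
So N_1* = 29/0.635 = 45.7, and then N_2* = 377 - 0.606·45.7 = 349.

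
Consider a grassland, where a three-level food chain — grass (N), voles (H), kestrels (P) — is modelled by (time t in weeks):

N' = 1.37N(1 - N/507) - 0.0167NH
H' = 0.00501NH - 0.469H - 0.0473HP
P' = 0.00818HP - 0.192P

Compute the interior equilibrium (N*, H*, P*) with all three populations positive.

From dP/dt = 0: 0.00818H* = 0.192, so H* = 23.5.
From dN/dt = 0: 1.37(1 - N*/507) = 0.0167·23.5, giving N* = 507·(1 - 0.286) = 362.
From dH/dt = 0: 0.00501·362 - 0.469 = 0.0473P*, so P* = 1.34/0.0473 = 28.4.

N* ≈ 362, H* ≈ 23.5, P* ≈ 28.4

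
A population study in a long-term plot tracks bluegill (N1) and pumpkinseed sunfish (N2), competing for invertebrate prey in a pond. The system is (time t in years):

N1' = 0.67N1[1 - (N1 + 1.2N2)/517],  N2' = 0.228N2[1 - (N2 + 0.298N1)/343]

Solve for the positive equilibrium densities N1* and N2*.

N1* ≈ 164, N2* ≈ 294

Setting both brackets to zero gives the nullclines N1 + 1.2N2 = 517 and 0.298N1 + N2 = 343.
Substituting N2 = 343 - 0.298N1 into the first: N1(1 - 1.2·0.298) = 517 - 1.2·343.
So N1* = 105/0.642 = 164, and then N2* = 343 - 0.298·164 = 294.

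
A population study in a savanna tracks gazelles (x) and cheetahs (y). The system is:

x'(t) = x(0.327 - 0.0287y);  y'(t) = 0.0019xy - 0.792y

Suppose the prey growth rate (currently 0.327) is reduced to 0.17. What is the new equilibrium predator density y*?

At the interior fixed point, setting dx/dt = 0 with x > 0 fixes y* = (prey growth rate)/(xy coefficient) — independent of the other coefficients.
With the change, y* = 0.17/0.0287 = 5.92; it falls from 11.4.

y* ≈ 5.92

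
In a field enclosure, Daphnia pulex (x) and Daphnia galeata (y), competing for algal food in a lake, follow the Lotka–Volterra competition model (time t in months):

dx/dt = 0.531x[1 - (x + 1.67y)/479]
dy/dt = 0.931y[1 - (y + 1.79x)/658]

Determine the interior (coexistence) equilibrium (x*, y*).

Setting both brackets to zero gives the nullclines x + 1.67y = 479 and 1.79x + y = 658.
Substituting y = 658 - 1.79x into the first: x(1 - 1.67·1.79) = 479 - 1.67·658.
So x* = -620/-1.99 = 312, and then y* = 658 - 1.79·312 = 100.

x* ≈ 312, y* ≈ 100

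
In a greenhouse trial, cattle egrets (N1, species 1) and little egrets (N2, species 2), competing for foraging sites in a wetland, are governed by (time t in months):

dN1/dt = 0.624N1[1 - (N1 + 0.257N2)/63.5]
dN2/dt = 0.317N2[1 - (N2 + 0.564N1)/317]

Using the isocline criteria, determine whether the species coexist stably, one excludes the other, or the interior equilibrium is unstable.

Compare the nullcline intercepts: K1/α12 = 63.5/0.257 = 247 < K2 = 317; K2/α21 = 317/0.564 = 562 > K1 = 63.5.
Since the inequalities point opposite ways, species 2 can invade but species 1 cannot.

species 2 excludes species 1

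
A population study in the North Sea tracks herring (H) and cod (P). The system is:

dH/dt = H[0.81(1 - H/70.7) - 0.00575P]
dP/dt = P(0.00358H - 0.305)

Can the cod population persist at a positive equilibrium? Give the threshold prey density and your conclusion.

Threshold H = 85.2; K < 85.2, so no, the predator goes extinct.

The predator equation gives dP/dt > 0 only when H > 0.305/0.00358 = 85.2.
Without the predator, H → K = 70.7. Since 70.7 < 85.2, the predator cannot invade.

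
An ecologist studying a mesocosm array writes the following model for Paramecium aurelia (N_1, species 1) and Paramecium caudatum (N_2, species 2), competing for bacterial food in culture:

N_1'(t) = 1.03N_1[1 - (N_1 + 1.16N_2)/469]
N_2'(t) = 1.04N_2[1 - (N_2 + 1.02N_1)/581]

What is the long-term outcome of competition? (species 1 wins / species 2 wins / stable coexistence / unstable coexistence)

Compare the nullcline intercepts: K1/α12 = 469/1.16 = 404 < K2 = 581; K2/α21 = 581/1.02 = 570 > K1 = 469.
Since the inequalities point opposite ways, species 2 can invade but species 1 cannot.

species 2 excludes species 1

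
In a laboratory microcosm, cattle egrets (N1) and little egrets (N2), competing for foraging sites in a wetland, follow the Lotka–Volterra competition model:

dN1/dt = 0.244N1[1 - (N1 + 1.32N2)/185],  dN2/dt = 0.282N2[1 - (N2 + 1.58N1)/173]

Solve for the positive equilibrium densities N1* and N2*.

N1* ≈ 39.9, N2* ≈ 110

Setting both brackets to zero gives the nullclines N1 + 1.32N2 = 185 and 1.58N1 + N2 = 173.
Substituting N2 = 173 - 1.58N1 into the first: N1(1 - 1.32·1.58) = 185 - 1.32·173.
So N1* = -43.4/-1.09 = 39.9, and then N2* = 173 - 1.58·39.9 = 110.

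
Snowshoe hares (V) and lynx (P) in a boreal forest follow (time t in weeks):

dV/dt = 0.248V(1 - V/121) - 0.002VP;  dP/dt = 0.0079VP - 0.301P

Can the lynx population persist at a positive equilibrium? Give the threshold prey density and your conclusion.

The predator equation gives dP/dt > 0 only when V > 0.301/0.0079 = 38.1.
Without the predator, V → K = 121. Since 121 > 38.1, the predator can invade and persist.

Threshold V = 38.1; K > 38.1, so yes, the predator persists.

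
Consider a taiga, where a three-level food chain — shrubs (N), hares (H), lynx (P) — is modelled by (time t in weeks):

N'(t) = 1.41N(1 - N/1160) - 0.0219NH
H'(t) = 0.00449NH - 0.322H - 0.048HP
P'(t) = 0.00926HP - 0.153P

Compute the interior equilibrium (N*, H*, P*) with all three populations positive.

From dP/dt = 0: 0.00926H* = 0.153, so H* = 16.5.
From dN/dt = 0: 1.41(1 - N*/1160) = 0.0219·16.5, giving N* = 1160·(1 - 0.257) = 862.
From dH/dt = 0: 0.00449·862 - 0.322 = 0.048P*, so P* = 3.55/0.048 = 74.

N* ≈ 862, H* ≈ 16.5, P* ≈ 74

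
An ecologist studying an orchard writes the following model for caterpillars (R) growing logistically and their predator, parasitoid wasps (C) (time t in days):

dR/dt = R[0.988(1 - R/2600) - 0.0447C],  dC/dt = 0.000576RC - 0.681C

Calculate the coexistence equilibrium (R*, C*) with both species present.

R* ≈ 1180, C* ≈ 12.1

From dC/dt = 0 with C > 0: 0.000576R* = 0.681, so R* = 1180.
Substitute into dR/dt = 0: 0.988(1 - 1180/2600) = 0.0447C*.
The bracket is 0.545, giving C* = 0.539/0.0447 = 12.1.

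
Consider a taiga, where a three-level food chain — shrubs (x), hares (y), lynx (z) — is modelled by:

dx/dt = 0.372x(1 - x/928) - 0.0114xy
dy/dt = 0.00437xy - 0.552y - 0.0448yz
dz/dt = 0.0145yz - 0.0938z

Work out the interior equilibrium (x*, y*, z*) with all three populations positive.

x* ≈ 744, y* ≈ 6.47, z* ≈ 60.3

From dz/dt = 0: 0.0145y* = 0.0938, so y* = 6.47.
From dx/dt = 0: 0.372(1 - x*/928) = 0.0114·6.47, giving x* = 928·(1 - 0.198) = 744.
From dy/dt = 0: 0.00437·744 - 0.552 = 0.0448z*, so z* = 2.7/0.0448 = 60.3.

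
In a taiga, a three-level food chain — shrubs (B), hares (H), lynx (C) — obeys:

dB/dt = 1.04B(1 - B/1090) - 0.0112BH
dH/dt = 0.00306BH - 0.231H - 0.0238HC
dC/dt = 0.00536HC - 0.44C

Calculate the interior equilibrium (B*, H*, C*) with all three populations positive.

B* ≈ 126, H* ≈ 82.1, C* ≈ 6.54

From dC/dt = 0: 0.00536H* = 0.44, so H* = 82.1.
From dB/dt = 0: 1.04(1 - B*/1090) = 0.0112·82.1, giving B* = 1090·(1 - 0.884) = 126.
From dH/dt = 0: 0.00306·126 - 0.231 = 0.0238C*, so C* = 0.156/0.0238 = 6.54.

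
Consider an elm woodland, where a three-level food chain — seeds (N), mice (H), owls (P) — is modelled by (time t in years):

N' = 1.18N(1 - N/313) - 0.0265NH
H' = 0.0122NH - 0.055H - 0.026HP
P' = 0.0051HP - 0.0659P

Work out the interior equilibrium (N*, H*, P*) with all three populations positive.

From dP/dt = 0: 0.0051H* = 0.0659, so H* = 12.9.
From dN/dt = 0: 1.18(1 - N*/313) = 0.0265·12.9, giving N* = 313·(1 - 0.29) = 222.
From dH/dt = 0: 0.0122·222 - 0.055 = 0.026P*, so P* = 2.66/0.026 = 102.

N* ≈ 222, H* ≈ 12.9, P* ≈ 102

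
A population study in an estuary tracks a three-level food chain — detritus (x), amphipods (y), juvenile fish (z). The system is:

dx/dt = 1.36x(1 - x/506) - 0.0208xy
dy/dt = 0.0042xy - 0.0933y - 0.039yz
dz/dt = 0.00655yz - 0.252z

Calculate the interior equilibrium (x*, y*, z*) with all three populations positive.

From dz/dt = 0: 0.00655y* = 0.252, so y* = 38.5.
From dx/dt = 0: 1.36(1 - x*/506) = 0.0208·38.5, giving x* = 506·(1 - 0.588) = 208.
From dy/dt = 0: 0.0042·208 - 0.0933 = 0.039z*, so z* = 0.781/0.039 = 20.

x* ≈ 208, y* ≈ 38.5, z* ≈ 20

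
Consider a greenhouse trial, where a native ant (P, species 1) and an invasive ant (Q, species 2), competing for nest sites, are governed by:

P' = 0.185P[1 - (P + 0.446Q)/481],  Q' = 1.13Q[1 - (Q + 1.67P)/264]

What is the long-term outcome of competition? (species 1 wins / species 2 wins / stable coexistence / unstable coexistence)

species 1 excludes species 2

Compare the nullcline intercepts: K1/α12 = 481/0.446 = 1080 > K2 = 264; K2/α21 = 264/1.67 = 158 < K1 = 481.
Since the inequalities point opposite ways, species 1 can invade but species 2 cannot.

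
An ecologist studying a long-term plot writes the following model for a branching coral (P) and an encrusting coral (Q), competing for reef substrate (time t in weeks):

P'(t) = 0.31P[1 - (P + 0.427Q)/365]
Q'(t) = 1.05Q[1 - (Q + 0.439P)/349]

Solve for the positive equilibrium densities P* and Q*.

Setting both brackets to zero gives the nullclines P + 0.427Q = 365 and 0.439P + Q = 349.
Substituting Q = 349 - 0.439P into the first: P(1 - 0.427·0.439) = 365 - 0.427·349.
So P* = 216/0.813 = 266, and then Q* = 349 - 0.439·266 = 232.

P* ≈ 266, Q* ≈ 232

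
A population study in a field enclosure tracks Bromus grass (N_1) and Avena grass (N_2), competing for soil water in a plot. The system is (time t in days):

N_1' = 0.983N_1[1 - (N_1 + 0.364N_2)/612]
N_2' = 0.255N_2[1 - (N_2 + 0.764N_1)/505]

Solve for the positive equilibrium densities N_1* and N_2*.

Setting both brackets to zero gives the nullclines N_1 + 0.364N_2 = 612 and 0.764N_1 + N_2 = 505.
Substituting N_2 = 505 - 0.764N_1 into the first: N_1(1 - 0.364·0.764) = 612 - 0.364·505.
So N_1* = 428/0.722 = 593, and then N_2* = 505 - 0.764·593 = 51.9.

N_1* ≈ 593, N_2* ≈ 51.9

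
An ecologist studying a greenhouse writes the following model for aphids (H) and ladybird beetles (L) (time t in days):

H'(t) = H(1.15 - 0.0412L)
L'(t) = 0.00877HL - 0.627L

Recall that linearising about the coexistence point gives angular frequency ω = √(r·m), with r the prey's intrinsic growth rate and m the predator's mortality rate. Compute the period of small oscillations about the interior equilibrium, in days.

T ≈ 7.4 days

Here r = 1.15 and m = 0.627, so r·m = 0.721.
ω = √0.721 = 0.849 per day, hence T = 2π/ω ≈ 7.4 days.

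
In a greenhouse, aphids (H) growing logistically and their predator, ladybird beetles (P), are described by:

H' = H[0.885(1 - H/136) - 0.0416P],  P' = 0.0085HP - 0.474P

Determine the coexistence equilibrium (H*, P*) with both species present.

H* ≈ 55.8, P* ≈ 12.6

From dP/dt = 0 with P > 0: 0.0085H* = 0.474, so H* = 55.8.
Substitute into dH/dt = 0: 0.885(1 - 55.8/136) = 0.0416P*.
The bracket is 0.59, giving P* = 0.522/0.0416 = 12.6.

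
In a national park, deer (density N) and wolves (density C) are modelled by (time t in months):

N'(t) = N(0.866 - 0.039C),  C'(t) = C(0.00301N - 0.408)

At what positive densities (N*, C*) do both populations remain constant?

N* ≈ 136, C* ≈ 22.2

Set dC/dt = 0 with C > 0: 0.00301N - 0.408 = 0, so N* = 0.408/0.00301 = 136.
Set dN/dt = 0 with N > 0: 0.866 - 0.039C = 0, so C* = 0.866/0.039 = 22.2.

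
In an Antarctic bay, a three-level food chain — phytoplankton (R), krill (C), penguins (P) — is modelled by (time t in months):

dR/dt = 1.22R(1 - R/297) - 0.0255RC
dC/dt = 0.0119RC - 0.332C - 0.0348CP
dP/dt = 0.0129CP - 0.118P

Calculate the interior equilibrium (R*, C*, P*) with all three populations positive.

R* ≈ 240, C* ≈ 9.15, P* ≈ 72.6

From dP/dt = 0: 0.0129C* = 0.118, so C* = 9.15.
From dR/dt = 0: 1.22(1 - R*/297) = 0.0255·9.15, giving R* = 297·(1 - 0.191) = 240.
From dC/dt = 0: 0.0119·240 - 0.332 = 0.0348P*, so P* = 2.53/0.0348 = 72.6.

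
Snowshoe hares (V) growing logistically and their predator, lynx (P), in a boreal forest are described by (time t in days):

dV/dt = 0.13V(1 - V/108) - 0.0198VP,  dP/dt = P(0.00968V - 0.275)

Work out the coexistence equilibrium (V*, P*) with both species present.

From dP/dt = 0 with P > 0: 0.00968V* = 0.275, so V* = 28.4.
Substitute into dV/dt = 0: 0.13(1 - 28.4/108) = 0.0198P*.
The bracket is 0.737, giving P* = 0.0958/0.0198 = 4.84.

V* ≈ 28.4, P* ≈ 4.84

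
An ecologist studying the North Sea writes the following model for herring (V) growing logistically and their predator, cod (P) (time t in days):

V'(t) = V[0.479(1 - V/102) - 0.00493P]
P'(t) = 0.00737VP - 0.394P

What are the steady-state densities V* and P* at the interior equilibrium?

V* ≈ 53.5, P* ≈ 46.2

From dP/dt = 0 with P > 0: 0.00737V* = 0.394, so V* = 53.5.
Substitute into dV/dt = 0: 0.479(1 - 53.5/102) = 0.00493P*.
The bracket is 0.476, giving P* = 0.228/0.00493 = 46.2.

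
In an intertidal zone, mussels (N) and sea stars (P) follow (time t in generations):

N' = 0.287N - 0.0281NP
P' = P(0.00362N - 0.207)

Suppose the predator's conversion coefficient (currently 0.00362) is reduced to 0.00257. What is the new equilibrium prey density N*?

At the interior fixed point, setting dP/dt = 0 with P > 0 fixes N* = (predator death rate)/(NP coefficient) — independent of the other coefficients.
With the change, N* = 0.207/0.00257 = 80.5; it rises from 57.2.

N* ≈ 80.5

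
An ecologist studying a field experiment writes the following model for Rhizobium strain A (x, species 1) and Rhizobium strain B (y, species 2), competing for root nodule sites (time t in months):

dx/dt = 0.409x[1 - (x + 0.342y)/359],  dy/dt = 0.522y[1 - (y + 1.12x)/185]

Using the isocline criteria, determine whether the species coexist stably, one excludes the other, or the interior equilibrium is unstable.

Compare the nullcline intercepts: K1/α12 = 359/0.342 = 1050 > K2 = 185; K2/α21 = 185/1.12 = 165 < K1 = 359.
Since the inequalities point opposite ways, species 1 can invade but species 2 cannot.

species 1 excludes species 2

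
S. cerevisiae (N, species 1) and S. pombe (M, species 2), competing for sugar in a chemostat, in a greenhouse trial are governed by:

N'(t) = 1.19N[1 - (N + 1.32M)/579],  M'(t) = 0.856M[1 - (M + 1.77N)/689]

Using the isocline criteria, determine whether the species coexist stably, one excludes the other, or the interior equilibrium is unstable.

unstable coexistence (outcome depends on initial conditions)

Compare the nullcline intercepts: K1/α12 = 579/1.32 = 439 < K2 = 689; K2/α21 = 689/1.77 = 389 < K1 = 579.
Since both are reversed, neither can invade when rare; the interior point is a saddle.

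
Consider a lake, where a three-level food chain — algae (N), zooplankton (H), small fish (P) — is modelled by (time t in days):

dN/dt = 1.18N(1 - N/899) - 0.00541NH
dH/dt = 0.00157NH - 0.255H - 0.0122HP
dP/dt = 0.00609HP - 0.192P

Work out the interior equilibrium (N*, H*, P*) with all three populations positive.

From dP/dt = 0: 0.00609H* = 0.192, so H* = 31.5.
From dN/dt = 0: 1.18(1 - N*/899) = 0.00541·31.5, giving N* = 899·(1 - 0.145) = 769.
From dH/dt = 0: 0.00157·769 - 0.255 = 0.0122P*, so P* = 0.952/0.0122 = 78.1.

N* ≈ 769, H* ≈ 31.5, P* ≈ 78.1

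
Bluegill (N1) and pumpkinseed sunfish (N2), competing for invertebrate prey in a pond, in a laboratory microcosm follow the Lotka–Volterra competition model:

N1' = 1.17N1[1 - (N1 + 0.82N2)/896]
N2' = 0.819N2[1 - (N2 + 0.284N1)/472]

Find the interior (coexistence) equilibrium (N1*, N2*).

Setting both brackets to zero gives the nullclines N1 + 0.82N2 = 896 and 0.284N1 + N2 = 472.
Substituting N2 = 472 - 0.284N1 into the first: N1(1 - 0.82·0.284) = 896 - 0.82·472.
So N1* = 509/0.767 = 663, and then N2* = 472 - 0.284·663 = 284.

N1* ≈ 663, N2* ≈ 284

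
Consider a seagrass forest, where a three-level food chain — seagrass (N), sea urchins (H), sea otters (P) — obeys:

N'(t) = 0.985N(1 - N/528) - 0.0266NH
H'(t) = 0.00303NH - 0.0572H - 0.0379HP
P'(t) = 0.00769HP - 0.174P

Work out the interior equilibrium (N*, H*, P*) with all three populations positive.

From dP/dt = 0: 0.00769H* = 0.174, so H* = 22.6.
From dN/dt = 0: 0.985(1 - N*/528) = 0.0266·22.6, giving N* = 528·(1 - 0.611) = 205.
From dH/dt = 0: 0.00303·205 - 0.0572 = 0.0379P*, so P* = 0.565/0.0379 = 14.9.

N* ≈ 205, H* ≈ 22.6, P* ≈ 14.9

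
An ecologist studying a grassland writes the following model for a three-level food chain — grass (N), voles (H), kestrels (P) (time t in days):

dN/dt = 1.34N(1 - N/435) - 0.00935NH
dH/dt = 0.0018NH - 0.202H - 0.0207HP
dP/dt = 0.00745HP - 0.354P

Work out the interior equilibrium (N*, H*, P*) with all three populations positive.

From dP/dt = 0: 0.00745H* = 0.354, so H* = 47.5.
From dN/dt = 0: 1.34(1 - N*/435) = 0.00935·47.5, giving N* = 435·(1 - 0.332) = 291.
From dH/dt = 0: 0.0018·291 - 0.202 = 0.0207P*, so P* = 0.321/0.0207 = 15.5.

N* ≈ 291, H* ≈ 47.5, P* ≈ 15.5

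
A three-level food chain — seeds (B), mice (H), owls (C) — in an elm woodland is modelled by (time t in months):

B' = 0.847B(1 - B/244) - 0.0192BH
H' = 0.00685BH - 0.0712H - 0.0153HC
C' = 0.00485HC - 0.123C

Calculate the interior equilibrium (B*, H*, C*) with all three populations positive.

B* ≈ 104, H* ≈ 25.4, C* ≈ 41.8

From dC/dt = 0: 0.00485H* = 0.123, so H* = 25.4.
From dB/dt = 0: 0.847(1 - B*/244) = 0.0192·25.4, giving B* = 244·(1 - 0.575) = 104.
From dH/dt = 0: 0.00685·104 - 0.0712 = 0.0153C*, so C* = 0.639/0.0153 = 41.8.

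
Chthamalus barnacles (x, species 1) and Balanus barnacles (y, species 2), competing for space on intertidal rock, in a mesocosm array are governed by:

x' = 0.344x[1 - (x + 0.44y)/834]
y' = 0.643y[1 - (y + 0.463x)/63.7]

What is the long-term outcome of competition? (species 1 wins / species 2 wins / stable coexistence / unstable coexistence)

Compare the nullcline intercepts: K1/α12 = 834/0.44 = 1900 > K2 = 63.7; K2/α21 = 63.7/0.463 = 138 < K1 = 834.
Since the inequalities point opposite ways, species 1 can invade but species 2 cannot.

species 1 excludes species 2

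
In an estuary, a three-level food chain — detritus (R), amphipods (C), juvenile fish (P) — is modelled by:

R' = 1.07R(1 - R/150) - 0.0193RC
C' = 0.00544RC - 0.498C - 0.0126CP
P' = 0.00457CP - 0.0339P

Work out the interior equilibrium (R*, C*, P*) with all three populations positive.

R* ≈ 130, C* ≈ 7.42, P* ≈ 16.6

From dP/dt = 0: 0.00457C* = 0.0339, so C* = 7.42.
From dR/dt = 0: 1.07(1 - R*/150) = 0.0193·7.42, giving R* = 150·(1 - 0.134) = 130.
From dC/dt = 0: 0.00544·130 - 0.498 = 0.0126P*, so P* = 0.209/0.0126 = 16.6.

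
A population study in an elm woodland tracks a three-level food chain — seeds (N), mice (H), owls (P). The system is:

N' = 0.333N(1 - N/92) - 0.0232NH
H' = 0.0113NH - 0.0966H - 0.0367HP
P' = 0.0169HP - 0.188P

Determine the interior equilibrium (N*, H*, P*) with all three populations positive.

From dP/dt = 0: 0.0169H* = 0.188, so H* = 11.1.
From dN/dt = 0: 0.333(1 - N*/92) = 0.0232·11.1, giving N* = 92·(1 - 0.775) = 20.7.
From dH/dt = 0: 0.0113·20.7 - 0.0966 = 0.0367P*, so P* = 0.137/0.0367 = 3.74.

N* ≈ 20.7, H* ≈ 11.1, P* ≈ 3.74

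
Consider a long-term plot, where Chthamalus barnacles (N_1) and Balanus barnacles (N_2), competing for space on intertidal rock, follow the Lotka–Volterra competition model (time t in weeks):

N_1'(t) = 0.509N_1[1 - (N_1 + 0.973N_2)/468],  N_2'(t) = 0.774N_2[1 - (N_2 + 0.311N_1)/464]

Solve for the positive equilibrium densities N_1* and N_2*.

Setting both brackets to zero gives the nullclines N_1 + 0.973N_2 = 468 and 0.311N_1 + N_2 = 464.
Substituting N_2 = 464 - 0.311N_1 into the first: N_1(1 - 0.973·0.311) = 468 - 0.973·464.
So N_1* = 16.5/0.697 = 23.7, and then N_2* = 464 - 0.311·23.7 = 457.

N_1* ≈ 23.7, N_2* ≈ 457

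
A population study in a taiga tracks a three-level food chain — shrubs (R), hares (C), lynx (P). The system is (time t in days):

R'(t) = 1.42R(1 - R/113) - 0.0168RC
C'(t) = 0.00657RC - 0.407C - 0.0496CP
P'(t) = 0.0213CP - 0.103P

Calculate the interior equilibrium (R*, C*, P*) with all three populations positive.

From dP/dt = 0: 0.0213C* = 0.103, so C* = 4.84.
From dR/dt = 0: 1.42(1 - R*/113) = 0.0168·4.84, giving R* = 113·(1 - 0.0572) = 107.
From dC/dt = 0: 0.00657·107 - 0.407 = 0.0496P*, so P* = 0.293/0.0496 = 5.91.

R* ≈ 107, C* ≈ 4.84, P* ≈ 5.91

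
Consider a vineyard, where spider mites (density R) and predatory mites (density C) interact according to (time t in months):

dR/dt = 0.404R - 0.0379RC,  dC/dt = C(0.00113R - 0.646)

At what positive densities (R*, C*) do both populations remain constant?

R* ≈ 572, C* ≈ 10.7

Set dC/dt = 0 with C > 0: 0.00113R - 0.646 = 0, so R* = 0.646/0.00113 = 572.
Set dR/dt = 0 with R > 0: 0.404 - 0.0379C = 0, so C* = 0.404/0.0379 = 10.7.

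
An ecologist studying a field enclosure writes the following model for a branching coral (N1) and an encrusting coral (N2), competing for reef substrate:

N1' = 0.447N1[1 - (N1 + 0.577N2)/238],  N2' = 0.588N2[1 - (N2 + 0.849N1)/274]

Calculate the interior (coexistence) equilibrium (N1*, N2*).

Setting both brackets to zero gives the nullclines N1 + 0.577N2 = 238 and 0.849N1 + N2 = 274.
Substituting N2 = 274 - 0.849N1 into the first: N1(1 - 0.577·0.849) = 238 - 0.577·274.
So N1* = 79.9/0.51 = 157, and then N2* = 274 - 0.849·157 = 141.

N1* ≈ 157, N2* ≈ 141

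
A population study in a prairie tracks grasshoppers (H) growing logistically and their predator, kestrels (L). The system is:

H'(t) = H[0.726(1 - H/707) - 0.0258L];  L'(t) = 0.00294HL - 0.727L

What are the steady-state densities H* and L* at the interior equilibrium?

From dL/dt = 0 with L > 0: 0.00294H* = 0.727, so H* = 247.
Substitute into dH/dt = 0: 0.726(1 - 247/707) = 0.0258L*.
The bracket is 0.65, giving L* = 0.472/0.0258 = 18.3.

H* ≈ 247, L* ≈ 18.3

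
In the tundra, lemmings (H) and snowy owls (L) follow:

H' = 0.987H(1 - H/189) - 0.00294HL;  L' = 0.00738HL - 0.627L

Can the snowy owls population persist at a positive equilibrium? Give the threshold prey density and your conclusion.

Threshold H = 85; K > 85, so yes, the predator persists.

The predator equation gives dL/dt > 0 only when H > 0.627/0.00738 = 85.
Without the predator, H → K = 189. Since 189 > 85, the predator can invade and persist.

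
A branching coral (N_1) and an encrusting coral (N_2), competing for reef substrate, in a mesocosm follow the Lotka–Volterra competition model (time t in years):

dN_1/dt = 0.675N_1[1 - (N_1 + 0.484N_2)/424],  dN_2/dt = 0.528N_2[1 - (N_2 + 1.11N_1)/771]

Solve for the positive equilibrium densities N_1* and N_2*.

Setting both brackets to zero gives the nullclines N_1 + 0.484N_2 = 424 and 1.11N_1 + N_2 = 771.
Substituting N_2 = 771 - 1.11N_1 into the first: N_1(1 - 0.484·1.11) = 424 - 0.484·771.
So N_1* = 50.8/0.463 = 110, and then N_2* = 771 - 1.11·110 = 649.

N_1* ≈ 110, N_2* ≈ 649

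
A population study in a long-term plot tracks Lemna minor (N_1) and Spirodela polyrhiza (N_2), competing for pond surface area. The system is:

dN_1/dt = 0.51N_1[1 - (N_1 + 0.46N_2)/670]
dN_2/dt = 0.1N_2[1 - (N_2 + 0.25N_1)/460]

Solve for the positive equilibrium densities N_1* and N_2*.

Setting both brackets to zero gives the nullclines N_1 + 0.46N_2 = 670 and 0.25N_1 + N_2 = 460.
Substituting N_2 = 460 - 0.25N_1 into the first: N_1(1 - 0.46·0.25) = 670 - 0.46·460.
So N_1* = 458/0.885 = 518, and then N_2* = 460 - 0.25·518 = 331.

N_1* ≈ 518, N_2* ≈ 331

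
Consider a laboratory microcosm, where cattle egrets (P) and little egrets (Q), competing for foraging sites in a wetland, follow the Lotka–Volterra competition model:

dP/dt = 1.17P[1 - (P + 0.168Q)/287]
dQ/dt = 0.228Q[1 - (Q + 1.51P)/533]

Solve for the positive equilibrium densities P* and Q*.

P* ≈ 265, Q* ≈ 133

Setting both brackets to zero gives the nullclines P + 0.168Q = 287 and 1.51P + Q = 533.
Substituting Q = 533 - 1.51P into the first: P(1 - 0.168·1.51) = 287 - 0.168·533.
So P* = 197/0.746 = 265, and then Q* = 533 - 1.51·265 = 133.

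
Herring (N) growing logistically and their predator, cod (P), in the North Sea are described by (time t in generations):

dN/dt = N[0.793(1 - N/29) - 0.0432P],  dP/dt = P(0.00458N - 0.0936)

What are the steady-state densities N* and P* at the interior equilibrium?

N* ≈ 20.4, P* ≈ 5.42

From dP/dt = 0 with P > 0: 0.00458N* = 0.0936, so N* = 20.4.
Substitute into dN/dt = 0: 0.793(1 - 20.4/29) = 0.0432P*.
The bracket is 0.295, giving P* = 0.234/0.0432 = 5.42.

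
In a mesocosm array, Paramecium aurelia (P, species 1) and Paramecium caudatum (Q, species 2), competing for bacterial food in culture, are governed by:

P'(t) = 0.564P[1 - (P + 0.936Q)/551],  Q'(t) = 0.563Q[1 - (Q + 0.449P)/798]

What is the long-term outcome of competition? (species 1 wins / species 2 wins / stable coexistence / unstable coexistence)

Compare the nullcline intercepts: K1/α12 = 551/0.936 = 589 < K2 = 798; K2/α21 = 798/0.449 = 1780 > K1 = 551.
Since the inequalities point opposite ways, species 2 can invade but species 1 cannot.

species 2 excludes species 1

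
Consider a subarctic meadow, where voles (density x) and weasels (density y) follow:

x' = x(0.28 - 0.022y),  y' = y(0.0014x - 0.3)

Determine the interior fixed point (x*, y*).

x* ≈ 214, y* ≈ 12.7

Set dy/dt = 0 with y > 0: 0.0014x - 0.3 = 0, so x* = 0.3/0.0014 = 214.
Set dx/dt = 0 with x > 0: 0.28 - 0.022y = 0, so y* = 0.28/0.022 = 12.7.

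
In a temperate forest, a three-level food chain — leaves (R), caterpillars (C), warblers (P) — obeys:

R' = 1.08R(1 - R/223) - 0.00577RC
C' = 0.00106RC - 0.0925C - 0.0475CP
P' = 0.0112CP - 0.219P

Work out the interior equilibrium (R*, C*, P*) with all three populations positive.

From dP/dt = 0: 0.0112C* = 0.219, so C* = 19.6.
From dR/dt = 0: 1.08(1 - R*/223) = 0.00577·19.6, giving R* = 223·(1 - 0.104) = 200.
From dC/dt = 0: 0.00106·200 - 0.0925 = 0.0475P*, so P* = 0.119/0.0475 = 2.51.

R* ≈ 200, C* ≈ 19.6, P* ≈ 2.51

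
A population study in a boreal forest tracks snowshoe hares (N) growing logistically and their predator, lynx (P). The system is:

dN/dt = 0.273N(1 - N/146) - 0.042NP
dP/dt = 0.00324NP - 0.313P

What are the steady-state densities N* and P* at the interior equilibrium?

N* ≈ 96.6, P* ≈ 2.2

From dP/dt = 0 with P > 0: 0.00324N* = 0.313, so N* = 96.6.
Substitute into dN/dt = 0: 0.273(1 - 96.6/146) = 0.042P*.
The bracket is 0.338, giving P* = 0.0924/0.042 = 2.2.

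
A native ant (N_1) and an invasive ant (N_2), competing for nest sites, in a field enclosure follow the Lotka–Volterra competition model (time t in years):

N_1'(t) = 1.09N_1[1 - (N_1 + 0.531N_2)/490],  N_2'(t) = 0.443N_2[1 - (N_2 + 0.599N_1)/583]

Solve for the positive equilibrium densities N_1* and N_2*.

Setting both brackets to zero gives the nullclines N_1 + 0.531N_2 = 490 and 0.599N_1 + N_2 = 583.
Substituting N_2 = 583 - 0.599N_1 into the first: N_1(1 - 0.531·0.599) = 490 - 0.531·583.
So N_1* = 180/0.682 = 265, and then N_2* = 583 - 0.599·265 = 425.

N_1* ≈ 265, N_2* ≈ 425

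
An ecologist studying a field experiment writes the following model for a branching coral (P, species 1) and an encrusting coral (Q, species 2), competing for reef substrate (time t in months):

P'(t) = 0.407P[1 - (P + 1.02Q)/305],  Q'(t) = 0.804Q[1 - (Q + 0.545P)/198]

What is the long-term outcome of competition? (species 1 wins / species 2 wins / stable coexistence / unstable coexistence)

Compare the nullcline intercepts: K1/α12 = 305/1.02 = 299 > K2 = 198; K2/α21 = 198/0.545 = 363 > K1 = 305.
Since both inequalities hold, each species can invade when rare, so the interior equilibrium is stable.

stable coexistence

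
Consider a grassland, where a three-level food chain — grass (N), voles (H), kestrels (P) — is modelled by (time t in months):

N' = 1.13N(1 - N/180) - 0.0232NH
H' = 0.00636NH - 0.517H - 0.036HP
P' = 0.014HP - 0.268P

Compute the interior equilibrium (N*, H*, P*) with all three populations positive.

N* ≈ 109, H* ≈ 19.1, P* ≈ 4.94

From dP/dt = 0: 0.014H* = 0.268, so H* = 19.1.
From dN/dt = 0: 1.13(1 - N*/180) = 0.0232·19.1, giving N* = 180·(1 - 0.393) = 109.
From dH/dt = 0: 0.00636·109 - 0.517 = 0.036P*, so P* = 0.178/0.036 = 4.94.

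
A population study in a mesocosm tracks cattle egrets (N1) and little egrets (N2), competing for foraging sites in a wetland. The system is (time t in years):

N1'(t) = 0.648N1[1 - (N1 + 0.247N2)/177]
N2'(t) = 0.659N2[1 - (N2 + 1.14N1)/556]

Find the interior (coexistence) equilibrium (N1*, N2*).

Setting both brackets to zero gives the nullclines N1 + 0.247N2 = 177 and 1.14N1 + N2 = 556.
Substituting N2 = 556 - 1.14N1 into the first: N1(1 - 0.247·1.14) = 177 - 0.247·556.
So N1* = 39.7/0.718 = 55.2, and then N2* = 556 - 1.14·55.2 = 493.

N1* ≈ 55.2, N2* ≈ 493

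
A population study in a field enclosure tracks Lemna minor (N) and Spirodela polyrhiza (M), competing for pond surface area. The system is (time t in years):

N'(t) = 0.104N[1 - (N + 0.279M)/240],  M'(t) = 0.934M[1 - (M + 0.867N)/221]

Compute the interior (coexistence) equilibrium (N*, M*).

Setting both brackets to zero gives the nullclines N + 0.279M = 240 and 0.867N + M = 221.
Substituting M = 221 - 0.867N into the first: N(1 - 0.279·0.867) = 240 - 0.279·221.
So N* = 178/0.758 = 235, and then M* = 221 - 0.867·235 = 17.

N* ≈ 235, M* ≈ 17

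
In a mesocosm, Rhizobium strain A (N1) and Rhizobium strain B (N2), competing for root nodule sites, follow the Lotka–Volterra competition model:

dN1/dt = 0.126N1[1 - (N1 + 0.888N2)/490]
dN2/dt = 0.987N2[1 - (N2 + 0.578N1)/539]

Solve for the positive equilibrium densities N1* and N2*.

Setting both brackets to zero gives the nullclines N1 + 0.888N2 = 490 and 0.578N1 + N2 = 539.
Substituting N2 = 539 - 0.578N1 into the first: N1(1 - 0.888·0.578) = 490 - 0.888·539.
So N1* = 11.4/0.487 = 23.4, and then N2* = 539 - 0.578·23.4 = 526.

N1* ≈ 23.4, N2* ≈ 526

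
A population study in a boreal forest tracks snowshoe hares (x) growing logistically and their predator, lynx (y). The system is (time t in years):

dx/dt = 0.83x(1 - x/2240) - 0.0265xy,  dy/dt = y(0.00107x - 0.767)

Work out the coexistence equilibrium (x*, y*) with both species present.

From dy/dt = 0 with y > 0: 0.00107x* = 0.767, so x* = 717.
Substitute into dx/dt = 0: 0.83(1 - 717/2240) = 0.0265y*.
The bracket is 0.68, giving y* = 0.564/0.0265 = 21.3.

x* ≈ 717, y* ≈ 21.3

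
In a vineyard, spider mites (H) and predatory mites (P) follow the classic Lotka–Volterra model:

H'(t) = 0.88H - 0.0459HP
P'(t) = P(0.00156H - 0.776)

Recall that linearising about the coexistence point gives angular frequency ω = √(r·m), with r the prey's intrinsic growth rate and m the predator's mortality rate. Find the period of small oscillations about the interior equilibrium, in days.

T ≈ 7.6 days

Here r = 0.88 and m = 0.776, so r·m = 0.683.
ω = √0.683 = 0.826 per day, hence T = 2π/ω ≈ 7.6 days.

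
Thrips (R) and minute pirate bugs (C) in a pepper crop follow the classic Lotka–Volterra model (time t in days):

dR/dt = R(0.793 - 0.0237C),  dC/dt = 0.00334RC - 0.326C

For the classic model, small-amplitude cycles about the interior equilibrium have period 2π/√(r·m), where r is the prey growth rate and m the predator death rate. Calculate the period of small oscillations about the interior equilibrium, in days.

T ≈ 12.4 days

Here r = 0.793 and m = 0.326, so r·m = 0.259.
ω = √0.259 = 0.508 per day, hence T = 2π/ω ≈ 12.4 days.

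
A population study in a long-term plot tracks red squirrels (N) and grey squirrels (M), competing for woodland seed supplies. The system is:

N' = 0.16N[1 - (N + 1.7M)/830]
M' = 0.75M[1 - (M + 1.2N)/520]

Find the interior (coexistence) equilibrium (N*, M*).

Setting both brackets to zero gives the nullclines N + 1.7M = 830 and 1.2N + M = 520.
Substituting M = 520 - 1.2N into the first: N(1 - 1.7·1.2) = 830 - 1.7·520.
So N* = -54/-1.04 = 51.9, and then M* = 520 - 1.2·51.9 = 458.

N* ≈ 51.9, M* ≈ 458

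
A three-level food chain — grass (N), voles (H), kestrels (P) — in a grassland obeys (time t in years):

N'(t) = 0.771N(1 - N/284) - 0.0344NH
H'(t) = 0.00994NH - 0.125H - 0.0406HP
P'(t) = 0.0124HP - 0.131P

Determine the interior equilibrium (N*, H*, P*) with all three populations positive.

N* ≈ 150, H* ≈ 10.6, P* ≈ 33.7

From dP/dt = 0: 0.0124H* = 0.131, so H* = 10.6.
From dN/dt = 0: 0.771(1 - N*/284) = 0.0344·10.6, giving N* = 284·(1 - 0.471) = 150.
From dH/dt = 0: 0.00994·150 - 0.125 = 0.0406P*, so P* = 1.37/0.0406 = 33.7.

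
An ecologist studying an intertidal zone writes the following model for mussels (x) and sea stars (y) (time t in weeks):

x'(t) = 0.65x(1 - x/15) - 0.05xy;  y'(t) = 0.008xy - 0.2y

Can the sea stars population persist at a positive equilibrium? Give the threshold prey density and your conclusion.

Threshold x = 25; K < 25, so no, the predator goes extinct.

The predator equation gives dy/dt > 0 only when x > 0.2/0.008 = 25.
Without the predator, x → K = 15. Since 15 < 25, the predator cannot invade.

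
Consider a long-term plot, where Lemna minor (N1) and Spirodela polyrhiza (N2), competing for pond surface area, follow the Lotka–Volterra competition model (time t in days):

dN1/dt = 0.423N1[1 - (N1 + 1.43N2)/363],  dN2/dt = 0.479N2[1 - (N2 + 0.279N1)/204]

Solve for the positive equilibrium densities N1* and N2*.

N1* ≈ 119, N2* ≈ 171

Setting both brackets to zero gives the nullclines N1 + 1.43N2 = 363 and 0.279N1 + N2 = 204.
Substituting N2 = 204 - 0.279N1 into the first: N1(1 - 1.43·0.279) = 363 - 1.43·204.
So N1* = 71.3/0.601 = 119, and then N2* = 204 - 0.279·119 = 171.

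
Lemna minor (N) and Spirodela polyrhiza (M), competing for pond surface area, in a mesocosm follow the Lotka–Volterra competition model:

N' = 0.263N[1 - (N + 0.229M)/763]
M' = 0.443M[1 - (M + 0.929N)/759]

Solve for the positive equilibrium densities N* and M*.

Setting both brackets to zero gives the nullclines N + 0.229M = 763 and 0.929N + M = 759.
Substituting M = 759 - 0.929N into the first: N(1 - 0.229·0.929) = 763 - 0.229·759.
So N* = 589/0.787 = 748, and then M* = 759 - 0.929·748 = 63.7.

N* ≈ 748, M* ≈ 63.7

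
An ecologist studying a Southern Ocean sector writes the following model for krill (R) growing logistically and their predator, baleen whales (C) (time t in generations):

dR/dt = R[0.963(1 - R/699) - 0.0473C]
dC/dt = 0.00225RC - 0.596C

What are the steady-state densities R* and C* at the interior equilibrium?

From dC/dt = 0 with C > 0: 0.00225R* = 0.596, so R* = 265.
Substitute into dR/dt = 0: 0.963(1 - 265/699) = 0.0473C*.
The bracket is 0.621, giving C* = 0.598/0.0473 = 12.6.

R* ≈ 265, C* ≈ 12.6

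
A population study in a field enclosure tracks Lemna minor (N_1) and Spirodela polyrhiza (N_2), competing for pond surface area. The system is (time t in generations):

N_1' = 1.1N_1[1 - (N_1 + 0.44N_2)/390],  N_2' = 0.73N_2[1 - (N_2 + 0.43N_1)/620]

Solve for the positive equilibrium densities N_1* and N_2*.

Setting both brackets to zero gives the nullclines N_1 + 0.44N_2 = 390 and 0.43N_1 + N_2 = 620.
Substituting N_2 = 620 - 0.43N_1 into the first: N_1(1 - 0.44·0.43) = 390 - 0.44·620.
So N_1* = 117/0.811 = 145, and then N_2* = 620 - 0.43·145 = 558.

N_1* ≈ 145, N_2* ≈ 558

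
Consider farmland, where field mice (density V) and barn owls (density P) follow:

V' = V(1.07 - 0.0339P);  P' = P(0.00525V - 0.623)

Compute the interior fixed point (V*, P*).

Set dP/dt = 0 with P > 0: 0.00525V - 0.623 = 0, so V* = 0.623/0.00525 = 119.
Set dV/dt = 0 with V > 0: 1.07 - 0.0339P = 0, so P* = 1.07/0.0339 = 31.6.

V* ≈ 119, P* ≈ 31.6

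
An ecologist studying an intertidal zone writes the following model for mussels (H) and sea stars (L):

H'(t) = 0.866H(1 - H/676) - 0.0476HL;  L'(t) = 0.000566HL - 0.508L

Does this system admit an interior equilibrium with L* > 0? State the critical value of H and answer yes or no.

The predator equation gives dL/dt > 0 only when H > 0.508/0.000566 = 898.
Without the predator, H → K = 676. Since 676 < 898, the predator cannot invade.

Threshold H = 898; K < 898, so no, the predator goes extinct.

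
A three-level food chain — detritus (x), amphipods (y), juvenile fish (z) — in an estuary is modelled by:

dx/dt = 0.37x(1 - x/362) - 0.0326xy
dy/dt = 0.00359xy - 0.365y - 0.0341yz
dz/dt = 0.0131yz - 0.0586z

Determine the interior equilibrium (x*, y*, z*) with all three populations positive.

From dz/dt = 0: 0.0131y* = 0.0586, so y* = 4.47.
From dx/dt = 0: 0.37(1 - x*/362) = 0.0326·4.47, giving x* = 362·(1 - 0.394) = 219.
From dy/dt = 0: 0.00359·219 - 0.365 = 0.0341z*, so z* = 0.422/0.0341 = 12.4.

x* ≈ 219, y* ≈ 4.47, z* ≈ 12.4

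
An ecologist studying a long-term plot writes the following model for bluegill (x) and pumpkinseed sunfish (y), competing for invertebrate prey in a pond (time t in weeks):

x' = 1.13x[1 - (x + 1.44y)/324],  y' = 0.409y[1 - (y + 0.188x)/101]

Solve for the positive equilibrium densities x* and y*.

x* ≈ 245, y* ≈ 55

Setting both brackets to zero gives the nullclines x + 1.44y = 324 and 0.188x + y = 101.
Substituting y = 101 - 0.188x into the first: x(1 - 1.44·0.188) = 324 - 1.44·101.
So x* = 179/0.729 = 245, and then y* = 101 - 0.188·245 = 55.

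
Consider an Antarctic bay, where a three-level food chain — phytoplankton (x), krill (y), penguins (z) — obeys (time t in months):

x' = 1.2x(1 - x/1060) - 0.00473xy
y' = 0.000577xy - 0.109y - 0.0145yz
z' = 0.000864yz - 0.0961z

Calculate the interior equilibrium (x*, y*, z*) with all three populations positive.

x* ≈ 595, y* ≈ 111, z* ≈ 16.2

From dz/dt = 0: 0.000864y* = 0.0961, so y* = 111.
From dx/dt = 0: 1.2(1 - x*/1060) = 0.00473·111, giving x* = 1060·(1 - 0.438) = 595.
From dy/dt = 0: 0.000577·595 - 0.109 = 0.0145z*, so z* = 0.234/0.0145 = 16.2.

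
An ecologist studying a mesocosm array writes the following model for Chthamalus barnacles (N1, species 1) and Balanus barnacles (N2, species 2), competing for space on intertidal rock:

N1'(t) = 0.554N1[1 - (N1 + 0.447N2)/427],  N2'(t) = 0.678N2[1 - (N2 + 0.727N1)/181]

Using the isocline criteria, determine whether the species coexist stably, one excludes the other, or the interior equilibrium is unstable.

Compare the nullcline intercepts: K1/α12 = 427/0.447 = 955 > K2 = 181; K2/α21 = 181/0.727 = 249 < K1 = 427.
Since the inequalities point opposite ways, species 1 can invade but species 2 cannot.

species 1 excludes species 2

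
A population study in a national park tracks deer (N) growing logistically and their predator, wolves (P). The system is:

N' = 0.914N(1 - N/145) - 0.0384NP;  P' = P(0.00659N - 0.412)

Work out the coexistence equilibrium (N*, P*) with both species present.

N* ≈ 62.5, P* ≈ 13.5

From dP/dt = 0 with P > 0: 0.00659N* = 0.412, so N* = 62.5.
Substitute into dN/dt = 0: 0.914(1 - 62.5/145) = 0.0384P*.
The bracket is 0.569, giving P* = 0.52/0.0384 = 13.5.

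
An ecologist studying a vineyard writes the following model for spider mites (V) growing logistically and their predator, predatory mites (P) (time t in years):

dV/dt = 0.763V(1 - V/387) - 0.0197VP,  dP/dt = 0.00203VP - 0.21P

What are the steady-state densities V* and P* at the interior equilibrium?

V* ≈ 103, P* ≈ 28.4

From dP/dt = 0 with P > 0: 0.00203V* = 0.21, so V* = 103.
Substitute into dV/dt = 0: 0.763(1 - 103/387) = 0.0197P*.
The bracket is 0.733, giving P* = 0.559/0.0197 = 28.4.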